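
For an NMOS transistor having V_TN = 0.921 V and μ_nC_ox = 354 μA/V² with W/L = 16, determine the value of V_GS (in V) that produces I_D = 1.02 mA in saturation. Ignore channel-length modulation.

V_GS = 1.52 V

k_n = μ_nC_ox · (W/L) = 5.664 mA/V².
In saturation I_D = ½ k_n (V_GS − V_TN)², so V_GS − V_TN = √(2 I_D / k_n) = √(2 × 1.02 / 5.664) = 0.6 V.
V_GS = 0.921 + 0.6 = 1.52 V.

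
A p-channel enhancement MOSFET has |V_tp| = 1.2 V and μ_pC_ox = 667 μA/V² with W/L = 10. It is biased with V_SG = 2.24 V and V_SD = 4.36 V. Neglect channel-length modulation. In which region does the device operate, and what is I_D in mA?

Saturation; I_D = 3.61 mA

k_p = μ_pC_ox · (W/L) = 6.67 mA/V².
V_ov = V_SG − |V_tp| = 2.24 − 1.2 = 1.04 V.
Since V_SD = 4.36 V ≥ V_ov = 1.04 V, the device is in saturation.
I_D = ½ k_p V_ov² = 0.5 × 6.67 × 1.04² = 3.61 mA.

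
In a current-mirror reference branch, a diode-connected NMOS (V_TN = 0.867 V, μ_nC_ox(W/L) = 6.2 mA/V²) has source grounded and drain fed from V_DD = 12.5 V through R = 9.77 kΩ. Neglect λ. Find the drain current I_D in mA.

With gate tied to drain, V_GS = V_DS ≥ V_GS − V_TN, so the device is in saturation.
KCL at the drain: ½ k_n (V_GS − V_TN)² = (V_DD − V_GS)/R.
Let x = V_GS − 0.867. Then 30.3 x² + x − 11.63 = 0, giving x = 0.603 V (positive root), so V_GS = 1.47 V.
I_D = (V_DD − V_GS)/R = (12.5 − 1.47) / 9.77 = 1.13 mA.

I_D = 1.13 mA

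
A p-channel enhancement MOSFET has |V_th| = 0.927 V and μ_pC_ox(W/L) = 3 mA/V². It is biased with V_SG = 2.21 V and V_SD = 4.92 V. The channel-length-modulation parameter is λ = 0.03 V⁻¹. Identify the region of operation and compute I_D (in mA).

Saturation; I_D = 2.83 mA

V_ov = V_SG − |V_th| = 2.21 − 0.927 = 1.28 V.
Since V_SD = 4.92 V ≥ V_ov = 1.28 V, the device is in saturation.
I_D = ½ k_p V_ov² (1 + λ V_SD) = 0.5 × 3 × 1.28² × (1 + 0.03 × 4.92) = 2.83 mA.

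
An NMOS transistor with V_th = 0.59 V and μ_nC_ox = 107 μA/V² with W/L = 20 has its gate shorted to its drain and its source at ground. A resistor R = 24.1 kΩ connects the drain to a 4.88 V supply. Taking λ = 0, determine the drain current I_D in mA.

I_D = 0.162 mA

With gate tied to drain, V_GS = V_DS ≥ V_GS − V_th, so the device is in saturation.
k_n = μ_nC_ox · (W/L) = 2.14 mA/V².
KCL at the drain: ½ k_n (V_GS − V_th)² = (V_DD − V_GS)/R.
Let x = V_GS − 0.59. Then 25.8 x² + x − 4.29 = 0, giving x = 0.389 V (positive root), so V_GS = 0.979 V.
I_D = (V_DD − V_GS)/R = (4.88 − 0.979) / 24.1 = 0.162 mA.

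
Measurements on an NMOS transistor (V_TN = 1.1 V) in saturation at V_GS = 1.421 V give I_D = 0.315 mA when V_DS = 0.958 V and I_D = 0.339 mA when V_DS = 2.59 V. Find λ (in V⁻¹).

With V_GS fixed, I_D ∝ (1 + λ V_DS) in saturation, so I_D2/I_D1 = (1 + λ V_DS2)/(1 + λ V_DS1).
0.339/0.315 = 1.076 = (1 + 2.59 λ)/(1 + 0.958 λ).
Solving: λ (I_D1 V_DS2 − I_D2 V_DS1) = I_D2 − I_D1, so λ = (0.339 − 0.315) / (0.315 × 2.59 − 0.339 × 0.958) = 0.024 / 0.491 = 0.0489 V⁻¹.

λ = 0.0489 V⁻¹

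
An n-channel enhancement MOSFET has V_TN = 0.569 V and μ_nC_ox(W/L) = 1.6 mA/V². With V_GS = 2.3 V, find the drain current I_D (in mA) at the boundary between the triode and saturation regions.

I_D = 2.40 mA

At the boundary V_DS = V_ov = V_GS − V_TN = 2.3 − 0.569 = 1.73 V.
I_D = ½ k_n V_ov² = 0.5 × 1.6 × 1.73² = 2.4 mA.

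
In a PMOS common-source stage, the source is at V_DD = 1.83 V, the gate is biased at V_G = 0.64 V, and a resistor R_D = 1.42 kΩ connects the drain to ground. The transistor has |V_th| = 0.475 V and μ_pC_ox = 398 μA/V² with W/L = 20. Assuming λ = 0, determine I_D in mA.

I_D = 1.12 mA

V_SG = V_DD − V_G = 1.83 − 0.64 = 1.19 V, so V_ov = 1.19 − 0.475 = 0.715 V.
k_p = μ_pC_ox · (W/L) = 7.96 mA/V².
Assume saturation: I_D = ½ k_p V_ov² = 0.5 × 7.96 × 0.715² = 2.03 mA, giving V_SD = V_DD − I_D R_D = 1.83 − 2.03 × 1.42 = -1.06 V.
But -1.06 V < V_ov = 0.715 V, so the device is actually in triode.
In triode I_D = k_p[V_ov V_SD − ½ V_SD²] and I_D = (V_DD − V_SD)/R_D. Equating: 5.65 V_SD² − 9.082 V_SD + 1.83 = 0, giving V_SD = 0.236 V (the root below V_ov).
I_D = (1.83 − 0.236) / 1.42 = 1.12 mA.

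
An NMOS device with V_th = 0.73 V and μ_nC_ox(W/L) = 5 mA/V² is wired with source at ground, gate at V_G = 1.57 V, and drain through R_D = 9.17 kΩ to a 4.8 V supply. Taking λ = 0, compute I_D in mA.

I_D = 0.509 mA

V_GS = V_G = 1.57 V, so V_ov = 1.57 − 0.73 = 0.84 V.
Assume saturation: I_D = ½ k_n V_ov² = 0.5 × 5 × 0.84² = 1.76 mA, giving V_DS = V_DD − I_D R_D = 4.8 − 1.76 × 9.17 = -11.4 V.
But -11.4 V < V_ov = 0.84 V, so the device is actually in triode.
In triode I_D = k_n[V_ov V_DS − ½ V_DS²] and I_D = (V_DD − V_DS)/R_D. Equating: 22.9 V_DS² − 39.51 V_DS + 4.8 = 0, giving V_DS = 0.132 V (the root below V_ov).
I_D = (4.8 − 0.132) / 9.17 = 0.509 mA.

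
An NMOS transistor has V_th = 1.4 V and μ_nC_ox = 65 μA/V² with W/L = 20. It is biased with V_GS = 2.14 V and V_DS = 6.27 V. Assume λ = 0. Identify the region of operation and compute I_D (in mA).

k_n = μ_nC_ox · (W/L) = 1.3 mA/V².
V_ov = V_GS − V_th = 2.14 − 1.4 = 0.74 V.
Since V_DS = 6.27 V ≥ V_ov = 0.74 V, the device is in saturation.
I_D = ½ k_n V_ov² = 0.5 × 1.3 × 0.74² = 0.356 mA.

Saturation; I_D = 0.356 mA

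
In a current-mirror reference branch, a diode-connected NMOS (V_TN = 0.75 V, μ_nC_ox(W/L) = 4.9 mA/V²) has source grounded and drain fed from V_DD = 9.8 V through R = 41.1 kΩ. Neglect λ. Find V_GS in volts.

With gate tied to drain, V_GS = V_DS ≥ V_GS − V_TN, so the device is in saturation.
KCL at the drain: ½ k_n (V_GS − V_TN)² = (V_DD − V_GS)/R.
Let x = V_GS − 0.75. Then 101 x² + x − 9.05 = 0, giving x = 0.295 V (positive root), so V_GS = 1.04 V.
I_D = (V_DD − V_GS)/R = (9.8 − 1.04) / 41.1 = 0.213 mA.

V_GS = 1.04 V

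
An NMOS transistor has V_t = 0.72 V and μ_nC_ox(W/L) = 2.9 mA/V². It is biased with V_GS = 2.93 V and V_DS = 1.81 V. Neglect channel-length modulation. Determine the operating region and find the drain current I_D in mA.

Triode; I_D = 6.85 mA

V_ov = V_GS − V_t = 2.93 − 0.72 = 2.21 V.
Since V_DS = 1.81 V < V_ov = 2.21 V, the device is in the triode region.
I_D = k_n [V_ov · V_DS − ½ V_DS²] = 2.9 × [2.21 × 1.81 − 0.5 × 1.81²] = 6.85 mA.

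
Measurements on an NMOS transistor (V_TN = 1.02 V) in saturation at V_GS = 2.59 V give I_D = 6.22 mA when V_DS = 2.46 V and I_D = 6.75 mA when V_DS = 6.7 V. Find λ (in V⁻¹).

With V_GS fixed, I_D ∝ (1 + λ V_DS) in saturation, so I_D2/I_D1 = (1 + λ V_DS2)/(1 + λ V_DS1).
6.75/6.22 = 1.085 = (1 + 6.7 λ)/(1 + 2.46 λ).
Solving: λ (I_D1 V_DS2 − I_D2 V_DS1) = I_D2 − I_D1, so λ = (6.75 − 6.22) / (6.22 × 6.7 − 6.75 × 2.46) = 0.53 / 25.1 = 0.0211 V⁻¹.

λ = 0.0211 V⁻¹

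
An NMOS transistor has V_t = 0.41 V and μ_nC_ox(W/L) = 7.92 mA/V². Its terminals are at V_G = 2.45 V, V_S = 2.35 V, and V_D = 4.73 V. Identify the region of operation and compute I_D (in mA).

V_GS = V_G − V_S = 2.45 − 2.35 = 0.1 V; V_DS = V_D − V_S = 4.73 − 2.35 = 2.38 V.
V_GS = 0.1 V < V_t = 0.41 V, so the transistor is in cutoff.

Cutoff; I_D = 0 mA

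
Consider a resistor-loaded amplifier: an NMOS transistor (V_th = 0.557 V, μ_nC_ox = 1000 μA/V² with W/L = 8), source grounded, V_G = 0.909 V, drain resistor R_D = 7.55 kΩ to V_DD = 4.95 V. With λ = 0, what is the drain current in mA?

V_GS = V_G = 0.909 V, so V_ov = 0.909 − 0.557 = 0.352 V.
k_n = μ_nC_ox · (W/L) = 8 mA/V².
Assume saturation: I_D = ½ k_n V_ov² = 0.5 × 8 × 0.352² = 0.496 mA, giving V_DS = V_DD − I_D R_D = 4.95 − 0.496 × 7.55 = 1.21 V.
V_DS = 1.21 V ≥ V_ov = 0.352 V, confirming saturation.

I_D = 0.496 mA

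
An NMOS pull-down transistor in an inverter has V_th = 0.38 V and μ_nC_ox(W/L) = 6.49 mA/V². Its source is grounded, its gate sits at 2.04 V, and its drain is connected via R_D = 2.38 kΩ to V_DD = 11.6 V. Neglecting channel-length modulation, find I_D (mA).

V_GS = V_G = 2.04 V, so V_ov = 2.04 − 0.38 = 1.66 V.
Assume saturation: I_D = ½ k_n V_ov² = 0.5 × 6.49 × 1.66² = 8.94 mA, giving V_DS = V_DD − I_D R_D = 11.6 − 8.94 × 2.38 = -9.68 V.
But -9.68 V < V_ov = 1.66 V, so the device is actually in triode.
In triode I_D = k_n[V_ov V_DS − ½ V_DS²] and I_D = (V_DD − V_DS)/R_D. Equating: 7.72 V_DS² − 26.64 V_DS + 11.6 = 0, giving V_DS = 0.511 V (the root below V_ov).
I_D = (11.6 − 0.511) / 2.38 = 4.66 mA.

I_D = 4.66 mA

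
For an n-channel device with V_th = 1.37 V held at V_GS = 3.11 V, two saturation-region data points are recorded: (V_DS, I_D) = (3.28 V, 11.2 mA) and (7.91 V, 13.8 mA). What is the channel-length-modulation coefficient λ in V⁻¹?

λ = 0.0600 V⁻¹

With V_GS fixed, I_D ∝ (1 + λ V_DS) in saturation, so I_D2/I_D1 = (1 + λ V_DS2)/(1 + λ V_DS1).
13.8/11.2 = 1.232 = (1 + 7.91 λ)/(1 + 3.28 λ).
Solving: λ (I_D1 V_DS2 − I_D2 V_DS1) = I_D2 − I_D1, so λ = (13.8 − 11.2) / (11.2 × 7.91 − 13.8 × 3.28) = 2.6 / 43.3 = 0.06 V⁻¹.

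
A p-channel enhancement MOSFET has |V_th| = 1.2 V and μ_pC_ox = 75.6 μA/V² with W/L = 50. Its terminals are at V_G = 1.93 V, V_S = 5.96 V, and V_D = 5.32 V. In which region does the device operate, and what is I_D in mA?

Triode; I_D = 6.07 mA

V_SG = V_S − V_G = 5.96 − 1.93 = 4.03 V; V_SD = V_S − V_D = 5.96 − 5.32 = 0.64 V.
k_p = μ_pC_ox · (W/L) = 3.78 mA/V².
V_ov = V_SG − |V_th| = 4.03 − 1.2 = 2.83 V.
Since V_SD = 0.64 V < V_ov = 2.83 V, the device is in the triode region.
I_D = k_p [V_ov · V_SD − ½ V_SD²] = 3.78 × [2.83 × 0.64 − 0.5 × 0.64²] = 6.07 mA.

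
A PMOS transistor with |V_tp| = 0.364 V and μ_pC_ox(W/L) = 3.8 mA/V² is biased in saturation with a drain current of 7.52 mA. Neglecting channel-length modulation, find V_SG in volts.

V_SG = 2.35 V

In saturation I_D = ½ k_p (V_SG − |V_tp|)², so V_SG − |V_tp| = √(2 I_D / k_p) = √(2 × 7.52 / 3.8) = 1.99 V.
V_SG = 0.364 + 1.99 = 2.35 V.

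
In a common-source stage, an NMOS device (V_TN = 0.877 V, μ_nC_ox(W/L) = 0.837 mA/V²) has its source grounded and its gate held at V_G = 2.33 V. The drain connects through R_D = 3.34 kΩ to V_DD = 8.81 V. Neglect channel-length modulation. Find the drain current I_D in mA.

V_GS = V_G = 2.33 V, so V_ov = 2.33 − 0.877 = 1.45 V.
Assume saturation: I_D = ½ k_n V_ov² = 0.5 × 0.837 × 1.45² = 0.884 mA, giving V_DS = V_DD − I_D R_D = 8.81 − 0.884 × 3.34 = 5.86 V.
V_DS = 5.86 V ≥ V_ov = 1.45 V, confirming saturation.

I_D = 0.884 mA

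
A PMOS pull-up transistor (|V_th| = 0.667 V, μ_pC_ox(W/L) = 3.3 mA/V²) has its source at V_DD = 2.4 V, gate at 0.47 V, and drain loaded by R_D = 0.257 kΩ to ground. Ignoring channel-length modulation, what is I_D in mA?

I_D = 2.63 mA

V_SG = V_DD − V_G = 2.4 − 0.47 = 1.93 V, so V_ov = 1.93 − 0.667 = 1.26 V.
Assume saturation: I_D = ½ k_p V_ov² = 0.5 × 3.3 × 1.26² = 2.63 mA, giving V_SD = V_DD − I_D R_D = 2.4 − 2.63 × 0.257 = 1.72 V.
V_SD = 1.72 V ≥ V_ov = 1.26 V, confirming saturation.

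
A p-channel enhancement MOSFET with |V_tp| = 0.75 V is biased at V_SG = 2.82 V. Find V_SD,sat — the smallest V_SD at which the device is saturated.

V_SD,sat = 2.07 V

The boundary between triode and saturation is V_SD = V_SG − |V_tp| = V_ov.
V_ov = 2.82 − 0.75 = 2.07 V.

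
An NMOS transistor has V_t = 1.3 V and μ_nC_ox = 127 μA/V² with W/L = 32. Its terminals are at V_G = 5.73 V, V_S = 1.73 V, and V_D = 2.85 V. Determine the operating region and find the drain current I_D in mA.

V_GS = V_G − V_S = 5.73 − 1.73 = 4 V; V_DS = V_D − V_S = 2.85 − 1.73 = 1.12 V.
k_n = μ_nC_ox · (W/L) = 4.064 mA/V².
V_ov = V_GS − V_t = 4 − 1.3 = 2.7 V.
Since V_DS = 1.12 V < V_ov = 2.7 V, the device is in the triode region.
I_D = k_n [V_ov · V_DS − ½ V_DS²] = 4.064 × [2.7 × 1.12 − 0.5 × 1.12²] = 9.74 mA.

Triode; I_D = 9.74 mA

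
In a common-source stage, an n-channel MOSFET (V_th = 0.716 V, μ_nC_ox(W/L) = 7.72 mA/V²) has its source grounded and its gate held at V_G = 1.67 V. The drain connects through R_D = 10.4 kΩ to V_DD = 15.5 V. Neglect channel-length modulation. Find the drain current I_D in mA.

V_GS = V_G = 1.67 V, so V_ov = 1.67 − 0.716 = 0.954 V.
Assume saturation: I_D = ½ k_n V_ov² = 0.5 × 7.72 × 0.954² = 3.51 mA, giving V_DS = V_DD − I_D R_D = 15.5 − 3.51 × 10.4 = -21 V.
But -21 V < V_ov = 0.954 V, so the device is actually in triode.
In triode I_D = k_n[V_ov V_DS − ½ V_DS²] and I_D = (V_DD − V_DS)/R_D. Equating: 40.1 V_DS² − 77.59 V_DS + 15.5 = 0, giving V_DS = 0.226 V (the root below V_ov).
I_D = (15.5 − 0.226) / 10.4 = 1.47 mA.

I_D = 1.47 mA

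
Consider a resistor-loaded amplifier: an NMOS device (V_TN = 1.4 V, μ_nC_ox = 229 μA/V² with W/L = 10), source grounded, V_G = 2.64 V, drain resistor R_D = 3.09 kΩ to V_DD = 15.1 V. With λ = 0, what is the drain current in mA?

I_D = 1.76 mA

V_GS = V_G = 2.64 V, so V_ov = 2.64 − 1.4 = 1.24 V.
k_n = μ_nC_ox · (W/L) = 2.29 mA/V².
Assume saturation: I_D = ½ k_n V_ov² = 0.5 × 2.29 × 1.24² = 1.76 mA, giving V_DS = V_DD − I_D R_D = 15.1 − 1.76 × 3.09 = 9.66 V.
V_DS = 9.66 V ≥ V_ov = 1.24 V, confirming saturation.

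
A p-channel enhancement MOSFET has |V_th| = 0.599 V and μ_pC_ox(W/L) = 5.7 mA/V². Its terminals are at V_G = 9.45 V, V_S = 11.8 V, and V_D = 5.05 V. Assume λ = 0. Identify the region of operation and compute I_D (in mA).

V_SG = V_S − V_G = 11.8 − 9.45 = 2.35 V; V_SD = V_S − V_D = 11.8 − 5.05 = 6.75 V.
V_ov = V_SG − |V_th| = 2.35 − 0.599 = 1.75 V.
Since V_SD = 6.75 V ≥ V_ov = 1.75 V, the device is in saturation.
I_D = ½ k_p V_ov² = 0.5 × 5.7 × 1.75² = 8.74 mA.

Saturation; I_D = 8.74 mA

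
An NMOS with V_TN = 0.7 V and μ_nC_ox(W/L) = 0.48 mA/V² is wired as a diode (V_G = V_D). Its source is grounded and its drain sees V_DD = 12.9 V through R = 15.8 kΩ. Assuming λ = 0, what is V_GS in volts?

With gate tied to drain, V_GS = V_DS ≥ V_GS − V_TN, so the device is in saturation.
KCL at the drain: ½ k_n (V_GS − V_TN)² = (V_DD − V_GS)/R.
Let x = V_GS − 0.7. Then 3.79 x² + x − 12.2 = 0, giving x = 1.67 V (positive root), so V_GS = 2.37 V.
I_D = (V_DD − V_GS)/R = (12.9 − 2.37) / 15.8 = 0.667 mA.

V_GS = 2.37 V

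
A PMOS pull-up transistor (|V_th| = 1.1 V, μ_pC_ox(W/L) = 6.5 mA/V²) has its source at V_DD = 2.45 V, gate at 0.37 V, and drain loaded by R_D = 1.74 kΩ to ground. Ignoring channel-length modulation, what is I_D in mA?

V_SG = V_DD − V_G = 2.45 − 0.37 = 2.08 V, so V_ov = 2.08 − 1.1 = 0.98 V.
Assume saturation: I_D = ½ k_p V_ov² = 0.5 × 6.5 × 0.98² = 3.12 mA, giving V_SD = V_DD − I_D R_D = 2.45 − 3.12 × 1.74 = -2.98 V.
But -2.98 V < V_ov = 0.98 V, so the device is actually in triode.
In triode I_D = k_p[V_ov V_SD − ½ V_SD²] and I_D = (V_DD − V_SD)/R_D. Equating: 5.66 V_SD² − 12.08 V_SD + 2.45 = 0, giving V_SD = 0.227 V (the root below V_ov).
I_D = (2.45 − 0.227) / 1.74 = 1.28 mA.

I_D = 1.28 mA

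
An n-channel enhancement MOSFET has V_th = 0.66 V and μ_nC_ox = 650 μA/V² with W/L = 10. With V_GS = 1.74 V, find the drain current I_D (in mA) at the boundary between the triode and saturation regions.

I_D = 3.79 mA

At the boundary V_DS = V_ov = V_GS − V_th = 1.74 − 0.66 = 1.08 V.
k_n = μ_nC_ox · (W/L) = 6.5 mA/V².
I_D = ½ k_n V_ov² = 0.5 × 6.5 × 1.08² = 3.79 mA.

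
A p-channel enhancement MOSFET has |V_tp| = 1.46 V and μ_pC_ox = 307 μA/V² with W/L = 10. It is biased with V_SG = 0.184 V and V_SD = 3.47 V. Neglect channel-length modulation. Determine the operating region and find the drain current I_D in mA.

Cutoff; I_D = 0 mA

V_SG = 0.184 V < |V_tp| = 1.46 V, so the transistor is in cutoff.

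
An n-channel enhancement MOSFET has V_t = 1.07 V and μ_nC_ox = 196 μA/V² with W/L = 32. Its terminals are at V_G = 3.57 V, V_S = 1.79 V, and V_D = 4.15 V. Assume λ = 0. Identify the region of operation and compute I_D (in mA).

V_GS = V_G − V_S = 3.57 − 1.79 = 1.78 V; V_DS = V_D − V_S = 4.15 − 1.79 = 2.36 V.
k_n = μ_nC_ox · (W/L) = 6.272 mA/V².
V_ov = V_GS − V_t = 1.78 − 1.07 = 0.71 V.
Since V_DS = 2.36 V ≥ V_ov = 0.71 V, the device is in saturation.
I_D = ½ k_n V_ov² = 0.5 × 6.272 × 0.71² = 1.58 mA.

Saturation; I_D = 1.58 mA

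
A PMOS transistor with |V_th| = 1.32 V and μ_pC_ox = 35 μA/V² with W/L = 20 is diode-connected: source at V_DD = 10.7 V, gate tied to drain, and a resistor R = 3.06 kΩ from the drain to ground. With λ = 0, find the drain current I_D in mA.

With gate tied to drain, V_SG = V_SD ≥ V_SG − |V_th|, so the device is in saturation.
k_p = μ_pC_ox · (W/L) = 0.7 mA/V².
KCL at the drain: ½ k_p (V_SG − |V_th|)² = (V_DD − V_SG)/R.
Let x = V_SG − 1.32. Then 1.07 x² + x − 9.38 = 0, giving x = 2.53 V (positive root), so V_SG = 3.85 V.
I_D = (V_DD − V_SG)/R = (10.7 − 3.85) / 3.06 = 2.24 mA.

I_D = 2.24 mA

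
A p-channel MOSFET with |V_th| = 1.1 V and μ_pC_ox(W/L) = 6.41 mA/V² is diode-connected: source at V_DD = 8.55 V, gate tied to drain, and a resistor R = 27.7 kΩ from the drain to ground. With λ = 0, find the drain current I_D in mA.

With gate tied to drain, V_SG = V_SD ≥ V_SG − |V_th|, so the device is in saturation.
KCL at the drain: ½ k_p (V_SG − |V_th|)² = (V_DD − V_SG)/R.
Let x = V_SG − 1.1. Then 88.8 x² + x − 7.45 = 0, giving x = 0.284 V (positive root), so V_SG = 1.38 V.
I_D = (V_DD − V_SG)/R = (8.55 − 1.38) / 27.7 = 0.259 mA.

I_D = 0.259 mA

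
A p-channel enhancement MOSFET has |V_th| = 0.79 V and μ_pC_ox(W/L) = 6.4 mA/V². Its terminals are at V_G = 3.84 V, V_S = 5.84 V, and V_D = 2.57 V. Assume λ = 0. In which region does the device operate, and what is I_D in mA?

V_SG = V_S − V_G = 5.84 − 3.84 = 2 V; V_SD = V_S − V_D = 5.84 − 2.57 = 3.27 V.
V_ov = V_SG − |V_th| = 2 − 0.79 = 1.21 V.
Since V_SD = 3.27 V ≥ V_ov = 1.21 V, the device is in saturation.
I_D = ½ k_p V_ov² = 0.5 × 6.4 × 1.21² = 4.69 mA.

Saturation; I_D = 4.69 mA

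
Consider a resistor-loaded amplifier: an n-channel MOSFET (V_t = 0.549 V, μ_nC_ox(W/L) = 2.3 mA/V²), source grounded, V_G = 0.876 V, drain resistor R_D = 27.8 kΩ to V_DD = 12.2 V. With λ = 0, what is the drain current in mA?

I_D = 0.123 mA

V_GS = V_G = 0.876 V, so V_ov = 0.876 − 0.549 = 0.327 V.
Assume saturation: I_D = ½ k_n V_ov² = 0.5 × 2.3 × 0.327² = 0.123 mA, giving V_DS = V_DD − I_D R_D = 12.2 − 0.123 × 27.8 = 8.78 V.
V_DS = 8.78 V ≥ V_ov = 0.327 V, confirming saturation.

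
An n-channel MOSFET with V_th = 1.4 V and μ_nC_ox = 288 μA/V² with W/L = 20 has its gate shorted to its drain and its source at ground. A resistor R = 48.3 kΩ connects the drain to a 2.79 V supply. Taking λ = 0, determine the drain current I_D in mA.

I_D = 0.0268 mA

With gate tied to drain, V_GS = V_DS ≥ V_GS − V_th, so the device is in saturation.
k_n = μ_nC_ox · (W/L) = 5.76 mA/V².
KCL at the drain: ½ k_n (V_GS − V_th)² = (V_DD − V_GS)/R.
Let x = V_GS − 1.4. Then 139 x² + x − 1.39 = 0, giving x = 0.0964 V (positive root), so V_GS = 1.5 V.
I_D = (V_DD − V_GS)/R = (2.79 − 1.5) / 48.3 = 0.0268 mA.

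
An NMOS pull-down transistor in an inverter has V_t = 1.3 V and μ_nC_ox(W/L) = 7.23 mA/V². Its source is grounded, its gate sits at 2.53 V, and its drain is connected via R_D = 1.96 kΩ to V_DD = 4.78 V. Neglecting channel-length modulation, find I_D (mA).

I_D = 2.29 mA

V_GS = V_G = 2.53 V, so V_ov = 2.53 − 1.3 = 1.23 V.
Assume saturation: I_D = ½ k_n V_ov² = 0.5 × 7.23 × 1.23² = 5.47 mA, giving V_DS = V_DD − I_D R_D = 4.78 − 5.47 × 1.96 = -5.94 V.
But -5.94 V < V_ov = 1.23 V, so the device is actually in triode.
In triode I_D = k_n[V_ov V_DS − ½ V_DS²] and I_D = (V_DD − V_DS)/R_D. Equating: 7.09 V_DS² − 18.43 V_DS + 4.78 = 0, giving V_DS = 0.292 V (the root below V_ov).
I_D = (4.78 − 0.292) / 1.96 = 2.29 mA.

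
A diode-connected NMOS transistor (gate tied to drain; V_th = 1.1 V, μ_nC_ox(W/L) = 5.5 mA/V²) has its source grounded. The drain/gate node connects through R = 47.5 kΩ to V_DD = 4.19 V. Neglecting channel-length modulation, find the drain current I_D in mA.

With gate tied to drain, V_GS = V_DS ≥ V_GS − V_th, so the device is in saturation.
KCL at the drain: ½ k_n (V_GS − V_th)² = (V_DD − V_GS)/R.
Let x = V_GS − 1.1. Then 131 x² + x − 3.09 = 0, giving x = 0.15 V (positive root), so V_GS = 1.25 V.
I_D = (V_DD − V_GS)/R = (4.19 − 1.25) / 47.5 = 0.0619 mA.

I_D = 0.0619 mA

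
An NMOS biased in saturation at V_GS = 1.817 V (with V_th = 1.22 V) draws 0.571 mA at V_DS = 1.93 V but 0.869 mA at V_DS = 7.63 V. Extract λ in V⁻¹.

λ = 0.111 V⁻¹

With V_GS fixed, I_D ∝ (1 + λ V_DS) in saturation, so I_D2/I_D1 = (1 + λ V_DS2)/(1 + λ V_DS1).
0.869/0.571 = 1.522 = (1 + 7.63 λ)/(1 + 1.93 λ).
Solving: λ (I_D1 V_DS2 − I_D2 V_DS1) = I_D2 − I_D1, so λ = (0.869 − 0.571) / (0.571 × 7.63 − 0.869 × 1.93) = 0.298 / 2.68 = 0.111 V⁻¹.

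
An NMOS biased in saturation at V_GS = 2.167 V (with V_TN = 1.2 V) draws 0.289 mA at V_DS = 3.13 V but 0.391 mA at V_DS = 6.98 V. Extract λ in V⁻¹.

With V_GS fixed, I_D ∝ (1 + λ V_DS) in saturation, so I_D2/I_D1 = (1 + λ V_DS2)/(1 + λ V_DS1).
0.391/0.289 = 1.353 = (1 + 6.98 λ)/(1 + 3.13 λ).
Solving: λ (I_D1 V_DS2 − I_D2 V_DS1) = I_D2 − I_D1, so λ = (0.391 − 0.289) / (0.289 × 6.98 − 0.391 × 3.13) = 0.102 / 0.793 = 0.129 V⁻¹.

λ = 0.129 V⁻¹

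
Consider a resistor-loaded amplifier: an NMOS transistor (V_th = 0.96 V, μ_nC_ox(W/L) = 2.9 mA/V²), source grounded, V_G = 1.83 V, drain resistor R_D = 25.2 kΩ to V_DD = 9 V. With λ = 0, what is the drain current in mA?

V_GS = V_G = 1.83 V, so V_ov = 1.83 − 0.96 = 0.87 V.
Assume saturation: I_D = ½ k_n V_ov² = 0.5 × 2.9 × 0.87² = 1.1 mA, giving V_DS = V_DD − I_D R_D = 9 − 1.1 × 25.2 = -18.7 V.
But -18.7 V < V_ov = 0.87 V, so the device is actually in triode.
In triode I_D = k_n[V_ov V_DS − ½ V_DS²] and I_D = (V_DD − V_DS)/R_D. Equating: 36.5 V_DS² − 64.58 V_DS + 9 = 0, giving V_DS = 0.153 V (the root below V_ov).
I_D = (9 − 0.153) / 25.2 = 0.351 mA.

I_D = 0.351 mA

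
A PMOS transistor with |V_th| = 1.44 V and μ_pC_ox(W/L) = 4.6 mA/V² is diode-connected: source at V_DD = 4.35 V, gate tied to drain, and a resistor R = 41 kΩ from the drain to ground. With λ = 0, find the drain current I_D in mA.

With gate tied to drain, V_SG = V_SD ≥ V_SG − |V_th|, so the device is in saturation.
KCL at the drain: ½ k_p (V_SG − |V_th|)² = (V_DD − V_SG)/R.
Let x = V_SG − 1.44. Then 94.3 x² + x − 2.91 = 0, giving x = 0.17 V (positive root), so V_SG = 1.61 V.
I_D = (V_DD − V_SG)/R = (4.35 − 1.61) / 41 = 0.0668 mA.

I_D = 0.0668 mA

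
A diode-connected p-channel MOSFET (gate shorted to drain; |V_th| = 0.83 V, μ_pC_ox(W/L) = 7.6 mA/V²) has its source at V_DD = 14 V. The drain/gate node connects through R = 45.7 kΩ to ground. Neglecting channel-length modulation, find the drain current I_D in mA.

With gate tied to drain, V_SG = V_SD ≥ V_SG − |V_th|, so the device is in saturation.
KCL at the drain: ½ k_p (V_SG − |V_th|)² = (V_DD − V_SG)/R.
Let x = V_SG − 0.83. Then 174 x² + x − 13.17 = 0, giving x = 0.273 V (positive root), so V_SG = 1.1 V.
I_D = (V_DD − V_SG)/R = (14 − 1.1) / 45.7 = 0.282 mA.

I_D = 0.282 mA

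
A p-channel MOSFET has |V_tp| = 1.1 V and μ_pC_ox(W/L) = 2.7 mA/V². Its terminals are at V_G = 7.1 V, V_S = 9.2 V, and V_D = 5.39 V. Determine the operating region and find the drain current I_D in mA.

V_SG = V_S − V_G = 9.2 − 7.1 = 2.1 V; V_SD = V_S − V_D = 9.2 − 5.39 = 3.81 V.
V_ov = V_SG − |V_tp| = 2.1 − 1.1 = 1 V.
Since V_SD = 3.81 V ≥ V_ov = 1 V, the device is in saturation.
I_D = ½ k_p V_ov² = 0.5 × 2.7 × 1² = 1.35 mA.

Saturation; I_D = 1.35 mA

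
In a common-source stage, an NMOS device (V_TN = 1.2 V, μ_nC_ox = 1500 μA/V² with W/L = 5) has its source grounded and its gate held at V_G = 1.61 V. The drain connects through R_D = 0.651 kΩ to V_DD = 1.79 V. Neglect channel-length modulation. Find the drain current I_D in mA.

V_GS = V_G = 1.61 V, so V_ov = 1.61 − 1.2 = 0.41 V.
k_n = μ_nC_ox · (W/L) = 7.5 mA/V².
Assume saturation: I_D = ½ k_n V_ov² = 0.5 × 7.5 × 0.41² = 0.63 mA, giving V_DS = V_DD − I_D R_D = 1.79 − 0.63 × 0.651 = 1.38 V.
V_DS = 1.38 V ≥ V_ov = 0.41 V, confirming saturation.

I_D = 0.630 mA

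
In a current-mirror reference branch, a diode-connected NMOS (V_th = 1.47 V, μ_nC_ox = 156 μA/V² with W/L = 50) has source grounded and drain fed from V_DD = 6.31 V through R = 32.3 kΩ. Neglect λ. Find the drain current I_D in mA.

I_D = 0.144 mA

With gate tied to drain, V_GS = V_DS ≥ V_GS − V_th, so the device is in saturation.
k_n = μ_nC_ox · (W/L) = 7.8 mA/V².
KCL at the drain: ½ k_n (V_GS − V_th)² = (V_DD − V_GS)/R.
Let x = V_GS − 1.47. Then 126 x² + x − 4.84 = 0, giving x = 0.192 V (positive root), so V_GS = 1.66 V.
I_D = (V_DD − V_GS)/R = (6.31 − 1.66) / 32.3 = 0.144 mA.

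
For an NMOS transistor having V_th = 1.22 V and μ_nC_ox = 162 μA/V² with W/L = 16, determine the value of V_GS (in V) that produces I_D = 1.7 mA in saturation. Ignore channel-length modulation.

V_GS = 2.37 V

k_n = μ_nC_ox · (W/L) = 2.592 mA/V².
In saturation I_D = ½ k_n (V_GS − V_th)², so V_GS − V_th = √(2 I_D / k_n) = √(2 × 1.7 / 2.592) = 1.15 V.
V_GS = 1.22 + 1.15 = 2.37 V.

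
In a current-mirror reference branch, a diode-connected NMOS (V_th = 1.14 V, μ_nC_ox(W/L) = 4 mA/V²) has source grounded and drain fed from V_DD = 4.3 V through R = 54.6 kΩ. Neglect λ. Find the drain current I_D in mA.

With gate tied to drain, V_GS = V_DS ≥ V_GS − V_th, so the device is in saturation.
KCL at the drain: ½ k_n (V_GS − V_th)² = (V_DD − V_GS)/R.
Let x = V_GS − 1.14. Then 109 x² + x − 3.16 = 0, giving x = 0.166 V (positive root), so V_GS = 1.31 V.
I_D = (V_DD − V_GS)/R = (4.3 − 1.31) / 54.6 = 0.0548 mA.

I_D = 0.0548 mA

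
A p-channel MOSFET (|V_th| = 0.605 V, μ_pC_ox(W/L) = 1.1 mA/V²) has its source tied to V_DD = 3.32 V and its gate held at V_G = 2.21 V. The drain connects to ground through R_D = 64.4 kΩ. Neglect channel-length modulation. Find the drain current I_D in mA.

I_D = 0.0500 mA

V_SG = V_DD − V_G = 3.32 − 2.21 = 1.11 V, so V_ov = 1.11 − 0.605 = 0.505 V.
Assume saturation: I_D = ½ k_p V_ov² = 0.5 × 1.1 × 0.505² = 0.14 mA, giving V_SD = V_DD − I_D R_D = 3.32 − 0.14 × 64.4 = -5.71 V.
But -5.71 V < V_ov = 0.505 V, so the device is actually in triode.
In triode I_D = k_p[V_ov V_SD − ½ V_SD²] and I_D = (V_DD − V_SD)/R_D. Equating: 35.4 V_SD² − 36.77 V_SD + 3.32 = 0, giving V_SD = 0.0999 V (the root below V_ov).
I_D = (3.32 − 0.0999) / 64.4 = 0.05 mA.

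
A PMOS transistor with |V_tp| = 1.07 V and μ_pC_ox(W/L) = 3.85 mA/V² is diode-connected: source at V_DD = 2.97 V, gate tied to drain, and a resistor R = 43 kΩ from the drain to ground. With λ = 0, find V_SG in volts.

V_SG = 1.22 V

With gate tied to drain, V_SG = V_SD ≥ V_SG − |V_tp|, so the device is in saturation.
KCL at the drain: ½ k_p (V_SG − |V_tp|)² = (V_DD − V_SG)/R.
Let x = V_SG − 1.07. Then 82.8 x² + x − 1.9 = 0, giving x = 0.146 V (positive root), so V_SG = 1.22 V.
I_D = (V_DD − V_SG)/R = (2.97 − 1.22) / 43 = 0.0408 mA.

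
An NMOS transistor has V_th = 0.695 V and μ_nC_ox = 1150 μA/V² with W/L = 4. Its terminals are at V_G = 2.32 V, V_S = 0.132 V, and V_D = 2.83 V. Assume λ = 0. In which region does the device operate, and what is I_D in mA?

Saturation; I_D = 5.13 mA

V_GS = V_G − V_S = 2.32 − 0.132 = 2.19 V; V_DS = V_D − V_S = 2.83 − 0.132 = 2.7 V.
k_n = μ_nC_ox · (W/L) = 4.6 mA/V².
V_ov = V_GS − V_th = 2.19 − 0.695 = 1.49 V.
Since V_DS = 2.7 V ≥ V_ov = 1.49 V, the device is in saturation.
I_D = ½ k_n V_ov² = 0.5 × 4.6 × 1.49² = 5.13 mA.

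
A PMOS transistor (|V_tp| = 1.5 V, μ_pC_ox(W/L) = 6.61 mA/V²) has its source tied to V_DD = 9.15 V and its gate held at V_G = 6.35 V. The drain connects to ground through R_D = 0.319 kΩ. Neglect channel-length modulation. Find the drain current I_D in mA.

V_SG = V_DD − V_G = 9.15 − 6.35 = 2.8 V, so V_ov = 2.8 − 1.5 = 1.3 V.
Assume saturation: I_D = ½ k_p V_ov² = 0.5 × 6.61 × 1.3² = 5.59 mA, giving V_SD = V_DD − I_D R_D = 9.15 − 5.59 × 0.319 = 7.37 V.
V_SD = 7.37 V ≥ V_ov = 1.3 V, confirming saturation.

I_D = 5.59 mA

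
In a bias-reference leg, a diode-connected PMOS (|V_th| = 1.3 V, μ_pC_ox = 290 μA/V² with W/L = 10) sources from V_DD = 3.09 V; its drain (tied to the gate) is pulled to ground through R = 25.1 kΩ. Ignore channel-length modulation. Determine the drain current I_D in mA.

With gate tied to drain, V_SG = V_SD ≥ V_SG − |V_th|, so the device is in saturation.
k_p = μ_pC_ox · (W/L) = 2.9 mA/V².
KCL at the drain: ½ k_p (V_SG − |V_th|)² = (V_DD − V_SG)/R.
Let x = V_SG − 1.3. Then 36.4 x² + x − 1.79 = 0, giving x = 0.208 V (positive root), so V_SG = 1.51 V.
I_D = (V_DD − V_SG)/R = (3.09 − 1.51) / 25.1 = 0.063 mA.

I_D = 0.0630 mA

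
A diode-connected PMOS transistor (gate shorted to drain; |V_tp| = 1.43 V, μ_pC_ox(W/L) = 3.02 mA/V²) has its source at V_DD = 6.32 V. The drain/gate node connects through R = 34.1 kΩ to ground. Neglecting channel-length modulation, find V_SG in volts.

V_SG = 1.73 V

With gate tied to drain, V_SG = V_SD ≥ V_SG − |V_tp|, so the device is in saturation.
KCL at the drain: ½ k_p (V_SG − |V_tp|)² = (V_DD − V_SG)/R.
Let x = V_SG − 1.43. Then 51.5 x² + x − 4.89 = 0, giving x = 0.299 V (positive root), so V_SG = 1.73 V.
I_D = (V_DD − V_SG)/R = (6.32 − 1.73) / 34.1 = 0.135 mA.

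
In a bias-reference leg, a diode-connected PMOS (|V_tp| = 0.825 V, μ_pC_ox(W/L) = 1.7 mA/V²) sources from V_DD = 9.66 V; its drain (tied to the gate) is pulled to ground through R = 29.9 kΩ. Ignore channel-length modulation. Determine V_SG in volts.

V_SG = 1.40 V

With gate tied to drain, V_SG = V_SD ≥ V_SG − |V_tp|, so the device is in saturation.
KCL at the drain: ½ k_p (V_SG − |V_tp|)² = (V_DD − V_SG)/R.
Let x = V_SG − 0.825. Then 25.4 x² + x − 8.835 = 0, giving x = 0.57 V (positive root), so V_SG = 1.4 V.
I_D = (V_DD − V_SG)/R = (9.66 − 1.4) / 29.9 = 0.276 mA.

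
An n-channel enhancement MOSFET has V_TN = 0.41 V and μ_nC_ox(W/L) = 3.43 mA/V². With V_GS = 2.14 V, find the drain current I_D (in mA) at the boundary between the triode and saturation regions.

At the boundary V_DS = V_ov = V_GS − V_TN = 2.14 − 0.41 = 1.73 V.
I_D = ½ k_n V_ov² = 0.5 × 3.43 × 1.73² = 5.13 mA.

I_D = 5.13 mA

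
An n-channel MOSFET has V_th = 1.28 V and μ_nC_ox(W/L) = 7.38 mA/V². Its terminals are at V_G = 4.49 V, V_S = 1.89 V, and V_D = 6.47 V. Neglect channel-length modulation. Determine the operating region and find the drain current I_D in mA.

V_GS = V_G − V_S = 4.49 − 1.89 = 2.6 V; V_DS = V_D − V_S = 6.47 − 1.89 = 4.58 V.
V_ov = V_GS − V_th = 2.6 − 1.28 = 1.32 V.
Since V_DS = 4.58 V ≥ V_ov = 1.32 V, the device is in saturation.
I_D = ½ k_n V_ov² = 0.5 × 7.38 × 1.32² = 6.43 mA.

Saturation; I_D = 6.43 mA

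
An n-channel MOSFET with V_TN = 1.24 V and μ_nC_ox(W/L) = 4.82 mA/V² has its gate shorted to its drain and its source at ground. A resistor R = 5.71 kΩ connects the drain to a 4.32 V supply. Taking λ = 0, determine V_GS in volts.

V_GS = 1.68 V

With gate tied to drain, V_GS = V_DS ≥ V_GS − V_TN, so the device is in saturation.
KCL at the drain: ½ k_n (V_GS − V_TN)² = (V_DD − V_GS)/R.
Let x = V_GS − 1.24. Then 13.8 x² + x − 3.08 = 0, giving x = 0.438 V (positive root), so V_GS = 1.68 V.
I_D = (V_DD − V_GS)/R = (4.32 − 1.68) / 5.71 = 0.463 mA.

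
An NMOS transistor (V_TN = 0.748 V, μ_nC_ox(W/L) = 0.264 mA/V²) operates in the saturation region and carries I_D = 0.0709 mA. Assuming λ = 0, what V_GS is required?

In saturation I_D = ½ k_n (V_GS − V_TN)², so V_GS − V_TN = √(2 I_D / k_n) = √(2 × 0.0709 / 0.264) = 0.733 V.
V_GS = 0.748 + 0.733 = 1.48 V.

V_GS = 1.48 V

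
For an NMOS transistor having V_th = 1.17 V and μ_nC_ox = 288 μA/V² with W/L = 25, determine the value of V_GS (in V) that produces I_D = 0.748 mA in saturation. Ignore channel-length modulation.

V_GS = 1.63 V

k_n = μ_nC_ox · (W/L) = 7.2 mA/V².
In saturation I_D = ½ k_n (V_GS − V_th)², so V_GS − V_th = √(2 I_D / k_n) = √(2 × 0.748 / 7.2) = 0.456 V.
V_GS = 1.17 + 0.456 = 1.63 V.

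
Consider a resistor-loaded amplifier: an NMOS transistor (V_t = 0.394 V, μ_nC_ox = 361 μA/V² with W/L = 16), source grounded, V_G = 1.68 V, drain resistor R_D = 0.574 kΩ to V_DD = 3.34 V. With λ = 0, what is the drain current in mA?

I_D = 4.29 mA

V_GS = V_G = 1.68 V, so V_ov = 1.68 − 0.394 = 1.29 V.
k_n = μ_nC_ox · (W/L) = 5.776 mA/V².
Assume saturation: I_D = ½ k_n V_ov² = 0.5 × 5.776 × 1.29² = 4.78 mA, giving V_DS = V_DD − I_D R_D = 3.34 − 4.78 × 0.574 = 0.598 V.
But 0.598 V < V_ov = 1.29 V, so the device is actually in triode.
In triode I_D = k_n[V_ov V_DS − ½ V_DS²] and I_D = (V_DD − V_DS)/R_D. Equating: 1.66 V_DS² − 5.264 V_DS + 3.34 = 0, giving V_DS = 0.876 V (the root below V_ov).
I_D = (3.34 − 0.876) / 0.574 = 4.29 mA.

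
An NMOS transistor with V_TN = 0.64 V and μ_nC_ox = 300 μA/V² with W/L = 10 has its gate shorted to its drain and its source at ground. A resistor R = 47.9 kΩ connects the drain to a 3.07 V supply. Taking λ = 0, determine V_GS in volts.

V_GS = 0.817 V

With gate tied to drain, V_GS = V_DS ≥ V_GS − V_TN, so the device is in saturation.
k_n = μ_nC_ox · (W/L) = 3 mA/V².
KCL at the drain: ½ k_n (V_GS − V_TN)² = (V_DD − V_GS)/R.
Let x = V_GS − 0.64. Then 71.8 x² + x − 2.43 = 0, giving x = 0.177 V (positive root), so V_GS = 0.817 V.
I_D = (V_DD − V_GS)/R = (3.07 − 0.817) / 47.9 = 0.047 mA.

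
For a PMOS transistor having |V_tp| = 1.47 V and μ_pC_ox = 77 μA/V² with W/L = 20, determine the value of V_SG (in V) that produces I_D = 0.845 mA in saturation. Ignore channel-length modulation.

V_SG = 2.52 V

k_p = μ_pC_ox · (W/L) = 1.54 mA/V².
In saturation I_D = ½ k_p (V_SG − |V_tp|)², so V_SG − |V_tp| = √(2 I_D / k_p) = √(2 × 0.845 / 1.54) = 1.05 V.
V_SG = 1.47 + 1.05 = 2.52 V.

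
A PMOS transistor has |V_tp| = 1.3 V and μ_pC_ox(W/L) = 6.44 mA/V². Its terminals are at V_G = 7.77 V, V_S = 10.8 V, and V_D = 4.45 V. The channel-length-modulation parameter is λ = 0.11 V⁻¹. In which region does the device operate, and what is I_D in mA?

Saturation; I_D = 16.4 mA

V_SG = V_S − V_G = 10.8 − 7.77 = 3.03 V; V_SD = V_S − V_D = 10.8 − 4.45 = 6.35 V.
V_ov = V_SG − |V_tp| = 3.03 − 1.3 = 1.73 V.
Since V_SD = 6.35 V ≥ V_ov = 1.73 V, the device is in saturation.
I_D = ½ k_p V_ov² (1 + λ V_SD) = 0.5 × 6.44 × 1.73² × (1 + 0.11 × 6.35) = 16.4 mA.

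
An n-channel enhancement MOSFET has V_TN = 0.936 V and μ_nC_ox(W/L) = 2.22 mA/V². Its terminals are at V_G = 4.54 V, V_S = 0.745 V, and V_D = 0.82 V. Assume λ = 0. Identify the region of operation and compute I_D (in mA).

Triode; I_D = 0.470 mA

V_GS = V_G − V_S = 4.54 − 0.745 = 3.79 V; V_DS = V_D − V_S = 0.82 − 0.745 = 0.075 V.
V_ov = V_GS − V_TN = 3.79 − 0.936 = 2.86 V.
Since V_DS = 0.075 V < V_ov = 2.86 V, the device is in the triode region.
I_D = k_n [V_ov · V_DS − ½ V_DS²] = 2.22 × [2.86 × 0.075 − 0.5 × 0.075²] = 0.47 mA.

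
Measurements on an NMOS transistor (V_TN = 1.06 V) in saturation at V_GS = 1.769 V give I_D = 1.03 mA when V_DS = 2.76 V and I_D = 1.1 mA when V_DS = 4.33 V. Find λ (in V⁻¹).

λ = 0.0492 V⁻¹

With V_GS fixed, I_D ∝ (1 + λ V_DS) in saturation, so I_D2/I_D1 = (1 + λ V_DS2)/(1 + λ V_DS1).
1.1/1.03 = 1.068 = (1 + 4.33 λ)/(1 + 2.76 λ).
Solving: λ (I_D1 V_DS2 − I_D2 V_DS1) = I_D2 − I_D1, so λ = (1.1 − 1.03) / (1.03 × 4.33 − 1.1 × 2.76) = 0.07 / 1.42 = 0.0492 V⁻¹.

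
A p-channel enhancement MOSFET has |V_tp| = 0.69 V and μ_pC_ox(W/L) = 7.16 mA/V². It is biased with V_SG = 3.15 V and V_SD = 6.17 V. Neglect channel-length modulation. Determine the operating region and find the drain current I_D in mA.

Saturation; I_D = 21.7 mA

V_ov = V_SG − |V_tp| = 3.15 − 0.69 = 2.46 V.
Since V_SD = 6.17 V ≥ V_ov = 2.46 V, the device is in saturation.
I_D = ½ k_p V_ov² = 0.5 × 7.16 × 2.46² = 21.7 mA.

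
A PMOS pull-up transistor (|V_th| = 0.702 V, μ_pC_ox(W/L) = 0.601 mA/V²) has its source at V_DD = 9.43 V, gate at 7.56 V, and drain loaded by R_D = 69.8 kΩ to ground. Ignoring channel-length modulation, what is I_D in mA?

I_D = 0.132 mA

V_SG = V_DD − V_G = 9.43 − 7.56 = 1.87 V, so V_ov = 1.87 − 0.702 = 1.17 V.
Assume saturation: I_D = ½ k_p V_ov² = 0.5 × 0.601 × 1.17² = 0.41 mA, giving V_SD = V_DD − I_D R_D = 9.43 − 0.41 × 69.8 = -19.2 V.
But -19.2 V < V_ov = 1.17 V, so the device is actually in triode.
In triode I_D = k_p[V_ov V_SD − ½ V_SD²] and I_D = (V_DD − V_SD)/R_D. Equating: 21 V_SD² − 50 V_SD + 9.43 = 0, giving V_SD = 0.206 V (the root below V_ov).
I_D = (9.43 − 0.206) / 69.8 = 0.132 mA.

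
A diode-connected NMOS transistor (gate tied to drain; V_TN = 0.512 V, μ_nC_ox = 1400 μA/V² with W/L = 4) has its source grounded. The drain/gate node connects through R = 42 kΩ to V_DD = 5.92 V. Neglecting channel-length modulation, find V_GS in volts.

V_GS = 0.722 V

With gate tied to drain, V_GS = V_DS ≥ V_GS − V_TN, so the device is in saturation.
k_n = μ_nC_ox · (W/L) = 5.6 mA/V².
KCL at the drain: ½ k_n (V_GS − V_TN)² = (V_DD − V_GS)/R.
Let x = V_GS − 0.512. Then 118 x² + x − 5.408 = 0, giving x = 0.21 V (positive root), so V_GS = 0.722 V.
I_D = (V_DD − V_GS)/R = (5.92 − 0.722) / 42 = 0.124 mA.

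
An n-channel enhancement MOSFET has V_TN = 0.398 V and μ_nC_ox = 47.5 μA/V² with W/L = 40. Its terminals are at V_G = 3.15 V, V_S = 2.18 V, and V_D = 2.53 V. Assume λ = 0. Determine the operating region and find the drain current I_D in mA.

V_GS = V_G − V_S = 3.15 − 2.18 = 0.97 V; V_DS = V_D − V_S = 2.53 − 2.18 = 0.35 V.
k_n = μ_nC_ox · (W/L) = 1.9 mA/V².
V_ov = V_GS − V_TN = 0.97 − 0.398 = 0.572 V.
Since V_DS = 0.35 V < V_ov = 0.572 V, the device is in the triode region.
I_D = k_n [V_ov · V_DS − ½ V_DS²] = 1.9 × [0.572 × 0.35 − 0.5 × 0.35²] = 0.264 mA.

Triode; I_D = 0.264 mA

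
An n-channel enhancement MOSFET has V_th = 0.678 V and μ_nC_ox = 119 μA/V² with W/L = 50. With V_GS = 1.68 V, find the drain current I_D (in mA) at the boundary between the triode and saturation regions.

At the boundary V_DS = V_ov = V_GS − V_th = 1.68 − 0.678 = 1 V.
k_n = μ_nC_ox · (W/L) = 5.95 mA/V².
I_D = ½ k_n V_ov² = 0.5 × 5.95 × 1² = 2.99 mA.

I_D = 2.99 mA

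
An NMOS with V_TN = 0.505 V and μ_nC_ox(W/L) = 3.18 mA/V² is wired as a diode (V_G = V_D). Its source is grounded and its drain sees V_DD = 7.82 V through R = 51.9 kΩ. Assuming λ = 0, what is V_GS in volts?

With gate tied to drain, V_GS = V_DS ≥ V_GS − V_TN, so the device is in saturation.
KCL at the drain: ½ k_n (V_GS − V_TN)² = (V_DD − V_GS)/R.
Let x = V_GS − 0.505. Then 82.5 x² + x − 7.315 = 0, giving x = 0.292 V (positive root), so V_GS = 0.797 V.
I_D = (V_DD − V_GS)/R = (7.82 − 0.797) / 51.9 = 0.135 mA.

V_GS = 0.797 V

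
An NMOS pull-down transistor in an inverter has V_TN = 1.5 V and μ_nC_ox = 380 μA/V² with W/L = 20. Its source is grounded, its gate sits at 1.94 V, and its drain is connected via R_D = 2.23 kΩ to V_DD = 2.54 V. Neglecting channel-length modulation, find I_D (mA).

I_D = 0.736 mA

V_GS = V_G = 1.94 V, so V_ov = 1.94 − 1.5 = 0.44 V.
k_n = μ_nC_ox · (W/L) = 7.6 mA/V².
Assume saturation: I_D = ½ k_n V_ov² = 0.5 × 7.6 × 0.44² = 0.736 mA, giving V_DS = V_DD − I_D R_D = 2.54 − 0.736 × 2.23 = 0.899 V.
V_DS = 0.899 V ≥ V_ov = 0.44 V, confirming saturation.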